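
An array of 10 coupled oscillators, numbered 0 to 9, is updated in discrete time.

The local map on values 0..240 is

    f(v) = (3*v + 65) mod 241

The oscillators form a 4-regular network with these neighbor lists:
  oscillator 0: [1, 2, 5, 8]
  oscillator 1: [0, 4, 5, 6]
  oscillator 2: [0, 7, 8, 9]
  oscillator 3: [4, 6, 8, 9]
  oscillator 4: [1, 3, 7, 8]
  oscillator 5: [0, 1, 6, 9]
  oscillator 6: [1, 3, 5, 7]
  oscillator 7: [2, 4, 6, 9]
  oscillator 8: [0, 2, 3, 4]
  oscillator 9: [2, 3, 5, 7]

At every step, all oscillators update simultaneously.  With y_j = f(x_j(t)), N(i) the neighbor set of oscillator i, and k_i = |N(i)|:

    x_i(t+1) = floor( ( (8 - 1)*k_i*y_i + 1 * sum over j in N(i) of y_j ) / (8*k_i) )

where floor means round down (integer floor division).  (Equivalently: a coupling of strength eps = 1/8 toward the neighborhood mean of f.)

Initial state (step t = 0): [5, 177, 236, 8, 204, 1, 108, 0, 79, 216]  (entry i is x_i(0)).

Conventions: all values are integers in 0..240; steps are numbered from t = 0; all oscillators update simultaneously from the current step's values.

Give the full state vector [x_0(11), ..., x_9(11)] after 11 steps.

Answer: [38, 31, 204, 118, 34, 104, 187, 188, 198, 142]

Derivation:
t=0: [5, 177, 236, 8, 204, 1, 108, 0, 79, 216]
t=1: [79, 115, 57, 97, 180, 77, 140, 76, 66, 210]
t=2: [68, 155, 217, 111, 118, 62, 14, 63, 35, 200]
t=3: [38, 52, 217, 157, 167, 20, 100, 33, 167, 173]
t=4: [177, 209, 221, 59, 89, 128, 126, 160, 90, 107]
t=5: [115, 202, 17, 17, 91, 202, 191, 68, 88, 135]
t=6: [166, 184, 117, 119, 98, 188, 152, 43, 92, 214]
t=7: [88, 130, 171, 173, 122, 143, 54, 187, 104, 218]
t=8: [91, 203, 102, 113, 184, 34, 213, 149, 133, 218]
t=9: [107, 187, 132, 168, 137, 169, 211, 48, 211, 222]
t=10: [147, 147, 210, 97, 226, 94, 205, 204, 210, 25]
t=11: [38, 31, 204, 118, 34, 104, 187, 188, 198, 142]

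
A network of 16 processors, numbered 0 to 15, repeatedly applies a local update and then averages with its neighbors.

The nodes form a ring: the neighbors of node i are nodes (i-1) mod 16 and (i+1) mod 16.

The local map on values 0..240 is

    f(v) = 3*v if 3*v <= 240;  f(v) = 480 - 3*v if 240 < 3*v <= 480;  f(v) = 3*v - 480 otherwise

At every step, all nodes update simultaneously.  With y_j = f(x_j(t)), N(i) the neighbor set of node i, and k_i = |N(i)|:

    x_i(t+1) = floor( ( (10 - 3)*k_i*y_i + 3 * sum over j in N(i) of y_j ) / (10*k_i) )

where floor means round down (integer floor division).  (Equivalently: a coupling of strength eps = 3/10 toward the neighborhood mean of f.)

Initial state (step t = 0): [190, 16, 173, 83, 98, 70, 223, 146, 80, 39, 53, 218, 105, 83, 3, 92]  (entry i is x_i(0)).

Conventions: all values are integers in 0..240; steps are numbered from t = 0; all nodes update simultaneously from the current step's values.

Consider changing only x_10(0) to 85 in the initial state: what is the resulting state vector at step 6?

Simulating step by step:
t=0: [190, 16, 173, 83, 98, 70, 223, 146, 80, 39, 85, 218, 105, 83, 3, 92]
t=1: [100, 52, 69, 195, 196, 203, 170, 93, 191, 151, 201, 180, 176, 187, 71, 157]
t=2: [150, 167, 184, 120, 110, 111, 70, 159, 99, 51, 99, 67, 54, 95, 162, 65]
t=3: [53, 30, 71, 117, 145, 156, 169, 61, 151, 162, 181, 192, 172, 161, 62, 141]
t=4: [133, 118, 181, 129, 52, 19, 48, 136, 47, 17, 59, 82, 40, 35, 139, 91]
t=5: [106, 109, 76, 97, 131, 84, 120, 93, 117, 83, 166, 208, 134, 100, 90, 166]
t=6: [139, 165, 210, 179, 123, 190, 148, 178, 155, 183, 68, 115, 103, 169, 176, 68]

Answer: [139, 165, 210, 179, 123, 190, 148, 178, 155, 183, 68, 115, 103, 169, 176, 68]
Key observation: This trace re-runs the system from the modified initial state.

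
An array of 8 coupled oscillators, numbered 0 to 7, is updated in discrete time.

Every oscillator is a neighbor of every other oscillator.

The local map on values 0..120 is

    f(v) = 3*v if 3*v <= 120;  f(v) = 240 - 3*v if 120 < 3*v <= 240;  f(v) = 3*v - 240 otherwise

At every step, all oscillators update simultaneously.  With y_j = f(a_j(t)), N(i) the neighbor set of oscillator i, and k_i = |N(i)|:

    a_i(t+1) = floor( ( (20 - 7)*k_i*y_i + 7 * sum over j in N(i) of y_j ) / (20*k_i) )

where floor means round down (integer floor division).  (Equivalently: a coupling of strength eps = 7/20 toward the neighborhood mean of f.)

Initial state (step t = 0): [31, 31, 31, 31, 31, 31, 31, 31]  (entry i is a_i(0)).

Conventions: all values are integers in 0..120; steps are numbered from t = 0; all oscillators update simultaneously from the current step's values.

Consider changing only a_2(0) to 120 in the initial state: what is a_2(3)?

Simulating step by step:
t=0: [31, 31, 120, 31, 31, 31, 31, 31]
t=1: [94, 94, 110, 94, 94, 94, 94, 94]
t=2: [44, 44, 73, 44, 44, 44, 44, 44]
t=3: [103, 103, 51, 103, 103, 103, 103, 103]

Answer: a_2(3) = 51
Key observation: This trace re-runs the system from the modified initial state.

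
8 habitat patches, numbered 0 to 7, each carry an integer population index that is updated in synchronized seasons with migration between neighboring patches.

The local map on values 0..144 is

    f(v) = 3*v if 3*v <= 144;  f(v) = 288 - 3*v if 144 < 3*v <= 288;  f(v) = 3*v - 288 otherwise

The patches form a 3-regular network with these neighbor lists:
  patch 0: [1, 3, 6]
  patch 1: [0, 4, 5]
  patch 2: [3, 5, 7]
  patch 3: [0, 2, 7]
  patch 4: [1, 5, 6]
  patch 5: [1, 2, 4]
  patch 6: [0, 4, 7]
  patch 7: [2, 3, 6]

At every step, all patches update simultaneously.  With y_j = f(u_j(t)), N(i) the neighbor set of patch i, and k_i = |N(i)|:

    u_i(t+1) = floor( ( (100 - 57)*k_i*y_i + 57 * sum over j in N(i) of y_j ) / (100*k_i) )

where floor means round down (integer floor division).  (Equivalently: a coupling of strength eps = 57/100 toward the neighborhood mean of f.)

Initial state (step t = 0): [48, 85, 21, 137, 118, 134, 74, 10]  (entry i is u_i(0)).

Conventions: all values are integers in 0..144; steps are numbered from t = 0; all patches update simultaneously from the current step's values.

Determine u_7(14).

Answer: u_7(14) = 60

Derivation:
t=0: [48, 85, 21, 137, 118, 134, 74, 10]
t=1: [104, 75, 77, 97, 68, 79, 73, 60]
t=2: [35, 57, 55, 37, 70, 60, 70, 70]
t=3: [103, 105, 109, 105, 91, 106, 83, 92]
t=4: [26, 24, 29, 25, 24, 28, 25, 25]
t=5: [75, 75, 81, 77, 74, 80, 75, 77]
t=6: [61, 60, 50, 55, 61, 53, 62, 55]
t=7: [108, 110, 130, 122, 109, 122, 107, 121]
t=8: [44, 47, 87, 74, 45, 68, 42, 72]
t=9: [120, 127, 53, 72, 124, 93, 118, 72]
t=10: [74, 71, 84, 82, 68, 62, 71, 81]
t=11: [64, 80, 51, 45, 84, 80, 69, 48]
t=12: [91, 54, 120, 129, 49, 62, 87, 128]
t=13: [54, 103, 87, 77, 109, 108, 59, 78]
t=14: [90, 47, 39, 63, 48, 32, 89, 60]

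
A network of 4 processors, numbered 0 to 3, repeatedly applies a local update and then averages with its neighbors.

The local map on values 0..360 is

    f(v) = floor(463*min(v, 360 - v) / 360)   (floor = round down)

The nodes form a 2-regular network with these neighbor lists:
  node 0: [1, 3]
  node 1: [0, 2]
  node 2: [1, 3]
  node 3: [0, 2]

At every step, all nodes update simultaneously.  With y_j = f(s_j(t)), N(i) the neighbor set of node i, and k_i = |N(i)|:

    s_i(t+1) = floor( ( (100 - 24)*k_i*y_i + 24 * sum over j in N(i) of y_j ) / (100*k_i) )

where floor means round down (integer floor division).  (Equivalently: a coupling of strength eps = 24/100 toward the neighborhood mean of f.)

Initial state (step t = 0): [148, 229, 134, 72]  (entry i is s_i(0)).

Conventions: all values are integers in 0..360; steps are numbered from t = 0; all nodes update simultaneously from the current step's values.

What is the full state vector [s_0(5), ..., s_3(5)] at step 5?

Simulating step by step:
t=0: [148, 229, 134, 72]
t=1: [175, 171, 161, 113]
t=2: [214, 218, 201, 162]
t=3: [188, 185, 201, 205]
t=4: [218, 222, 205, 202]
t=5: [183, 180, 196, 200]

Answer: [183, 180, 196, 200]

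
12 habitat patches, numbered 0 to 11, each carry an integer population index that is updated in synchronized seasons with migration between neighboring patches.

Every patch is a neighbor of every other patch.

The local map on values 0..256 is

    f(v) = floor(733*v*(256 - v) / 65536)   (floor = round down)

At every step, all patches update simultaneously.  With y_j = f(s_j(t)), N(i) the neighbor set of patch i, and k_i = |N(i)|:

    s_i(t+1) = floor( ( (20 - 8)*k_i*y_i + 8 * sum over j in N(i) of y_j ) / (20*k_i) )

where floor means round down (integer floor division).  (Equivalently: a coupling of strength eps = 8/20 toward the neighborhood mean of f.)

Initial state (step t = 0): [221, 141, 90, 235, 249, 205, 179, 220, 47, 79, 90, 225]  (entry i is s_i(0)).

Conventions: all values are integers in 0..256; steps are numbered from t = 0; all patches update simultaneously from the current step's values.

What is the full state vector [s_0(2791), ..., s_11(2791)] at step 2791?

Simulating step by step:
t=0: [221, 141, 90, 235, 249, 205, 179, 220, 47, 79, 90, 225]
t=1: [98, 152, 144, 81, 60, 115, 136, 99, 111, 137, 144, 94]
t=2: [172, 174, 176, 164, 148, 177, 177, 172, 176, 177, 176, 170]
t=3: [160, 159, 158, 164, 170, 158, 158, 160, 158, 158, 158, 162]
t=4: [171, 171, 172, 169, 166, 172, 172, 171, 172, 172, 172, 170]
t=5: [162, 162, 161, 163, 164, 161, 161, 162, 161, 161, 161, 162]
t=6: [170, 170, 170, 169, 168, 170, 170, 170, 170, 170, 170, 170]
t=7: [163, 163, 163, 163, 164, 163, 163, 163, 163, 163, 163, 163]
t=8: [168, 168, 168, 168, 168, 168, 168, 168, 168, 168, 168, 168]
t=9: [165, 165, 165, 165, 165, 165, 165, 165, 165, 165, 165, 165]
t=10: [167, 167, 167, 167, 167, 167, 167, 167, 167, 167, 167, 167]
t=11: [166, 166, 166, 166, 166, 166, 166, 166, 166, 166, 166, 166]
t=12: [167, 167, 167, 167, 167, 167, 167, 167, 167, 167, 167, 167]

Answer: [166, 166, 166, 166, 166, 166, 166, 166, 166, 166, 166, 166]
Key observation: The state at step 10, [167, 167, 167, 167, 167, 167, 167, 167, 167, 167, 167, 167], reappears at step 12: the system is in a cycle of period 2 from step 10 on.  Therefore the state at step 2791 equals the state at step 10 + ((2791 - 10) mod 2) = 11, which is [166, 166, 166, 166, 166, 166, 166, 166, 166, 166, 166, 166].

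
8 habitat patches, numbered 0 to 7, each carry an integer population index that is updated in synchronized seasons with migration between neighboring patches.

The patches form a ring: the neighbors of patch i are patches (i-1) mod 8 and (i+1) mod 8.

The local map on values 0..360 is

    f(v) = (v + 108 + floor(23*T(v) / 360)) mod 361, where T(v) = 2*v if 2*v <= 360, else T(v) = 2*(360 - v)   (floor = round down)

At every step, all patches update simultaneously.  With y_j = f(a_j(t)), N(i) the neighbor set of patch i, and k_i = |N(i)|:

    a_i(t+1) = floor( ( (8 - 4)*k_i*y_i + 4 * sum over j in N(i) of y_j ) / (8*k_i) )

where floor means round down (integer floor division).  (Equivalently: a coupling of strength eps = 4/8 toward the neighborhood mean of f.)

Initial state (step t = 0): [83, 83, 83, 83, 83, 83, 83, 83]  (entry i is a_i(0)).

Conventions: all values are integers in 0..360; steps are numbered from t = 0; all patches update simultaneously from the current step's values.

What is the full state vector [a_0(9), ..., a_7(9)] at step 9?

Simulating step by step:
t=0: [83, 83, 83, 83, 83, 83, 83, 83]
t=1: [201, 201, 201, 201, 201, 201, 201, 201]
t=2: [329, 329, 329, 329, 329, 329, 329, 329]
t=3: [79, 79, 79, 79, 79, 79, 79, 79]
t=4: [197, 197, 197, 197, 197, 197, 197, 197]
t=5: [325, 325, 325, 325, 325, 325, 325, 325]
t=6: [76, 76, 76, 76, 76, 76, 76, 76]
t=7: [193, 193, 193, 193, 193, 193, 193, 193]
t=8: [322, 322, 322, 322, 322, 322, 322, 322]
t=9: [73, 73, 73, 73, 73, 73, 73, 73]

Answer: [73, 73, 73, 73, 73, 73, 73, 73]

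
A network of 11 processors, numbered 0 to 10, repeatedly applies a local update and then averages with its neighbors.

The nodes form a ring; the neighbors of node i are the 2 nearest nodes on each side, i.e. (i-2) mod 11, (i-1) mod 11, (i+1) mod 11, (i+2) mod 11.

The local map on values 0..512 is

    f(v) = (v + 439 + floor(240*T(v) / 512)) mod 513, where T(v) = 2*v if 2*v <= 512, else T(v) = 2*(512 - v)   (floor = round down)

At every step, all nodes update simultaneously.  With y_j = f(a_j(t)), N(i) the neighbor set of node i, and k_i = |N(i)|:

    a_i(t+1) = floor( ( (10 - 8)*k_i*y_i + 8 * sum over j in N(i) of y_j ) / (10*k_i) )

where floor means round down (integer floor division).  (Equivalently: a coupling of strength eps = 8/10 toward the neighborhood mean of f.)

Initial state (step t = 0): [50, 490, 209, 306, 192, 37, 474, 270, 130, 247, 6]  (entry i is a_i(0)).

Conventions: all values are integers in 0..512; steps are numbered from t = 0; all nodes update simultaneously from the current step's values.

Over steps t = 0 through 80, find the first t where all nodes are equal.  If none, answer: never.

Answer: 3
Key observation: Synchronization is absorbing here: once all nodes are equal they stay equal, and step 3 is the first all-equal step.

Derivation:
t=0: [50, 490, 209, 306, 192, 37, 474, 270, 130, 247, 6]  (not all equal)
t=1: [328, 332, 302, 399, 399, 418, 368, 389, 377, 295, 297]  (not all equal)
t=2: [424, 426, 427, 428, 429, 430, 430, 428, 427, 426, 425]  (not all equal)
t=3: [432, 432, 432, 432, 432, 432, 432, 432, 432, 432, 432]  (all equal)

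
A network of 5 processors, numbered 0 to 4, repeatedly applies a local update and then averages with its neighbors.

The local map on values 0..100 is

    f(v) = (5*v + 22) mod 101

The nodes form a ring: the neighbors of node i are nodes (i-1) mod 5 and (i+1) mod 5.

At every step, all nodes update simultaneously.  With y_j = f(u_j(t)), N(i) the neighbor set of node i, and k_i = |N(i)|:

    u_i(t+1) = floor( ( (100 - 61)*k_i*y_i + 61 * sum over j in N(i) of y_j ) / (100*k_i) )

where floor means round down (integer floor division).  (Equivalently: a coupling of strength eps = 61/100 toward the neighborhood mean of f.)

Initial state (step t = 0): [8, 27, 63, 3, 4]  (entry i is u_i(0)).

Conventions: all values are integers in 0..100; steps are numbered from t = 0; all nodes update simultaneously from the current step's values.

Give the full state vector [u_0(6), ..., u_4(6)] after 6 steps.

Simulating step by step:
t=0: [8, 27, 63, 3, 4]
t=1: [54, 51, 41, 37, 46]
t=2: [73, 64, 34, 24, 48]
t=3: [62, 68, 59, 62, 61]
t=4: [36, 36, 32, 22, 27]
t=5: [17, 24, 41, 53, 31]
t=6: [38, 25, 48, 63, 57]

Answer: [38, 25, 48, 63, 57]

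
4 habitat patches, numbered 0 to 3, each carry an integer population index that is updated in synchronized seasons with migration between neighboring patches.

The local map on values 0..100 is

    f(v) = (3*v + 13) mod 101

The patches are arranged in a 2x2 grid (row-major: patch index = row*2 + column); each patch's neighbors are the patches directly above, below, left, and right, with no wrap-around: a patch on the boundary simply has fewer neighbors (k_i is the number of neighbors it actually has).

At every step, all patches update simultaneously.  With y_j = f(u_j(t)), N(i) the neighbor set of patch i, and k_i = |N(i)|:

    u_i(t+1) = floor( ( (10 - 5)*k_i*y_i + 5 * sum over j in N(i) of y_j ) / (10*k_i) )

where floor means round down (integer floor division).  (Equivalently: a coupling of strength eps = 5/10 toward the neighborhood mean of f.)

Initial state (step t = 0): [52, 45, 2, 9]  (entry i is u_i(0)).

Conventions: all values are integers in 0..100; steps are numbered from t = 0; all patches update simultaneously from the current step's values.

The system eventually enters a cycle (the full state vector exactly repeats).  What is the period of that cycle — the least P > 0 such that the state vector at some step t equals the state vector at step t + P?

Simulating step by step:
t=0: [52, 45, 2, 9]
t=1: [50, 50, 36, 36]
t=2: [51, 51, 30, 30]
t=3: [49, 49, 17, 17]
t=4: [60, 60, 62, 62]
t=5: [93, 93, 96, 96]
t=6: [92, 92, 96, 96]
t=7: [90, 90, 96, 96]
t=8: [85, 85, 94, 94]
t=9: [72, 72, 86, 86]
t=10: [37, 37, 58, 58]
t=11: [38, 38, 70, 70]
t=12: [24, 24, 22, 22]
t=13: [83, 83, 80, 80]
t=14: [57, 57, 53, 53]
t=15: [80, 80, 74, 74]
t=16: [46, 46, 37, 37]
t=17: [43, 43, 29, 29]
t=18: [55, 55, 85, 85]
t=19: [74, 74, 68, 68]
t=20: [28, 28, 19, 19]
t=21: [90, 90, 76, 76]
t=22: [70, 70, 49, 49]
t=23: [30, 30, 49, 49]
t=24: [16, 16, 44, 44]
t=25: [56, 56, 48, 48]
t=26: [74, 74, 62, 62]
t=27: [49, 49, 81, 81]
t=28: [57, 57, 55, 55]
t=29: [81, 81, 78, 78]
t=30: [51, 51, 47, 47]
t=31: [62, 62, 56, 56]
t=32: [93, 93, 84, 84]
t=33: [83, 83, 69, 69]
t=34: [49, 49, 28, 28]
t=35: [68, 68, 87, 87]
t=36: [29, 29, 57, 57]
t=37: [95, 95, 87, 87]
t=38: [90, 90, 78, 78]
t=39: [72, 72, 54, 54]
t=40: [38, 38, 62, 62]
t=41: [44, 44, 80, 80]
t=42: [45, 45, 49, 49]
t=43: [50, 50, 56, 56]
t=44: [66, 66, 75, 75]
t=45: [15, 15, 29, 29]
t=46: [68, 68, 89, 89]
t=47: [30, 30, 62, 62]
t=48: [26, 26, 74, 74]
t=49: [76, 76, 47, 47]
t=50: [42, 42, 49, 49]
t=51: [43, 43, 53, 53]
t=52: [48, 48, 63, 63]
t=53: [42, 42, 14, 14]
t=54: [42, 42, 50, 50]
t=55: [44, 44, 56, 56]
t=56: [53, 53, 71, 71]
t=57: [59, 59, 35, 35]
t=58: [71, 71, 35, 35]
t=59: [22, 22, 18, 18]
t=60: [76, 76, 70, 70]
t=61: [34, 34, 25, 25]
t=62: [32, 32, 69, 69]
t=63: [10, 10, 15, 15]
t=64: [46, 46, 54, 54]
t=65: [56, 56, 68, 68]
t=66: [63, 63, 31, 31]
t=67: [1, 1, 3, 3]
t=68: [17, 17, 20, 20]
t=69: [66, 66, 70, 70]
t=70: [12, 12, 18, 18]
t=71: [53, 53, 62, 62]
t=72: [77, 77, 91, 91]
t=73: [52, 52, 73, 73]
t=74: [58, 58, 39, 39]
t=75: [71, 71, 43, 43]
t=76: [28, 28, 36, 36]
t=77: [77, 77, 39, 39]
t=78: [38, 38, 32, 32]
t=79: [21, 21, 12, 12]
t=80: [69, 69, 55, 55]
t=81: [32, 32, 62, 62]
t=82: [30, 30, 75, 75]
t=83: [10, 10, 27, 27]
t=84: [55, 55, 81, 81]
t=85: [71, 71, 59, 59]
t=86: [40, 40, 72, 72]
t=87: [30, 30, 28, 28]
t=88: [25, 25, 73, 73]
t=89: [73, 73, 44, 44]
t=90: [33, 33, 40, 40]
t=91: [16, 16, 26, 26]
t=92: [68, 68, 83, 83]
t=93: [26, 26, 48, 48]
t=94: [82, 82, 64, 64]
t=95: [43, 43, 16, 16]
t=96: [46, 46, 56, 56]
t=97: [57, 57, 72, 72]
t=98: [69, 69, 41, 41]
t=99: [22, 22, 30, 30]
t=100: [59, 59, 21, 21]
t=101: [85, 85, 79, 79]
t=102: [61, 61, 52, 52]
t=103: [88, 88, 74, 74]
t=104: [64, 64, 43, 43]
t=105: [12, 12, 31, 31]
t=106: [38, 38, 16, 16]
t=107: [34, 34, 52, 52]
t=108: [27, 27, 54, 54]
t=109: [89, 89, 79, 79]
t=110: [70, 70, 55, 55]
t=111: [35, 35, 63, 63]
t=112: [12, 12, 4, 4]
t=113: [43, 43, 31, 31]
t=114: [32, 32, 14, 14]
t=115: [19, 19, 43, 43]
t=116: [62, 62, 48, 48]
t=117: [87, 87, 66, 66]
t=118: [56, 56, 24, 24]
t=119: [81, 81, 83, 83]
t=120: [55, 55, 58, 58]
t=121: [79, 79, 83, 83]
t=122: [51, 51, 57, 57]
t=123: [69, 69, 78, 78]
t=124: [24, 24, 38, 38]
t=125: [70, 70, 40, 40]
t=126: [23, 23, 29, 29]
t=127: [86, 86, 95, 95]
t=128: [75, 75, 89, 89]
t=129: [46, 46, 67, 67]
t=130: [40, 40, 21, 21]
t=131: [43, 43, 65, 65]
t=132: [32, 32, 14, 14]

Answer: 18
Key observation: The state at step 114, [32, 32, 14, 14], reappears at step 132 — and no state repeats earlier — so the cycle the system enters has period 18.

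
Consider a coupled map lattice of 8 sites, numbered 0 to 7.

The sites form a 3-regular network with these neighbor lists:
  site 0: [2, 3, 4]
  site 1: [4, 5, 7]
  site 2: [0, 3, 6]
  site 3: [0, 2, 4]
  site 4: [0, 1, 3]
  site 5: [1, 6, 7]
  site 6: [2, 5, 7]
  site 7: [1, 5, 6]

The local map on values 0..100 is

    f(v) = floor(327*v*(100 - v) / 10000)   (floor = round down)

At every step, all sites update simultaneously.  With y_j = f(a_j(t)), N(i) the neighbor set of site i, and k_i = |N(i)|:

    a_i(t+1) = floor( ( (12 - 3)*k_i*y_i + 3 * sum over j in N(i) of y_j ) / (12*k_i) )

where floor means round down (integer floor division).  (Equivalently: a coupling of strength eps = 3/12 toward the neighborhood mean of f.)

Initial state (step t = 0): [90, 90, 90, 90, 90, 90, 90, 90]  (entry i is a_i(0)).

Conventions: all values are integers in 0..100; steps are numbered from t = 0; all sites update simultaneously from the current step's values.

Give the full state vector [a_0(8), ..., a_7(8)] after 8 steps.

Simulating step by step:
t=0: [90, 90, 90, 90, 90, 90, 90, 90]
t=1: [29, 29, 29, 29, 29, 29, 29, 29]
t=2: [67, 67, 67, 67, 67, 67, 67, 67]
t=3: [72, 72, 72, 72, 72, 72, 72, 72]
t=4: [65, 65, 65, 65, 65, 65, 65, 65]
t=5: [74, 74, 74, 74, 74, 74, 74, 74]
t=6: [62, 62, 62, 62, 62, 62, 62, 62]
t=7: [77, 77, 77, 77, 77, 77, 77, 77]
t=8: [57, 57, 57, 57, 57, 57, 57, 57]

Answer: [57, 57, 57, 57, 57, 57, 57, 57]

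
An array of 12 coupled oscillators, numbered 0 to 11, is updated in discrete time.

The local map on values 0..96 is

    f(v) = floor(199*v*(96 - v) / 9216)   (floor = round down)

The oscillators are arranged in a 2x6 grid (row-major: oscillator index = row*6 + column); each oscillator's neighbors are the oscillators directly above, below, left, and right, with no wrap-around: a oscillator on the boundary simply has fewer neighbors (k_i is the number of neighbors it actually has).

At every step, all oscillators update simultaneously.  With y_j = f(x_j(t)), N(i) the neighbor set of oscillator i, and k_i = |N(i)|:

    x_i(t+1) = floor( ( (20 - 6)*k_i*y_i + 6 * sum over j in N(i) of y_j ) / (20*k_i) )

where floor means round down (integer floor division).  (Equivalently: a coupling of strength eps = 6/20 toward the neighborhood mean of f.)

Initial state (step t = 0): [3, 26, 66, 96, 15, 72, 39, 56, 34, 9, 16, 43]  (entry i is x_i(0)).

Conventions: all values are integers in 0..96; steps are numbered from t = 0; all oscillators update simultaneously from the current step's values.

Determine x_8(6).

Answer: x_8(6) = 49

Derivation:
t=0: [3, 26, 66, 96, 15, 72, 39, 56, 34, 9, 16, 43]
t=1: [17, 36, 37, 8, 24, 37, 41, 46, 42, 18, 28, 43]
t=2: [33, 44, 43, 21, 36, 45, 45, 48, 46, 31, 40, 47]
t=3: [45, 48, 47, 37, 45, 48, 48, 49, 48, 43, 47, 48]
t=4: [49, 49, 48, 47, 48, 49, 49, 49, 49, 48, 49, 49]
t=5: [49, 49, 49, 49, 49, 49, 49, 49, 49, 49, 49, 49]
t=6: [49, 49, 49, 49, 49, 49, 49, 49, 49, 49, 49, 49]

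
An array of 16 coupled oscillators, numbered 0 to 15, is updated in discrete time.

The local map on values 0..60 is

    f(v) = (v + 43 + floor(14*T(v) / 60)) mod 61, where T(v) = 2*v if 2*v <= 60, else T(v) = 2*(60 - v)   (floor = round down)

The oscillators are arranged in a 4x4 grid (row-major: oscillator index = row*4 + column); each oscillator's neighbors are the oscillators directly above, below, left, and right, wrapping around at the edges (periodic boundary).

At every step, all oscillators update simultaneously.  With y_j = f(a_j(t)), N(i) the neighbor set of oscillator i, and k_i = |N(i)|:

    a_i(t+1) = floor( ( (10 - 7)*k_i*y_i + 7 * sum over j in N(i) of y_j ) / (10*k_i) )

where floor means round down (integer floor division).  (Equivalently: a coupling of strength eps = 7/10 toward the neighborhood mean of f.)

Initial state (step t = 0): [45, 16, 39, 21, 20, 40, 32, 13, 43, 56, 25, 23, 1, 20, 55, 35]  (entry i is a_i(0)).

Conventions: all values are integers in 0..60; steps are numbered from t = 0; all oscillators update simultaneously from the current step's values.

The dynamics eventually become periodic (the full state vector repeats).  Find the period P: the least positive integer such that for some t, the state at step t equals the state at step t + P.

Answer: 6
Key observation: The state at step 12, [28, 28, 28, 28, 28, 28, 28, 28, 28, 28, 28, 28, 28, 28, 28, 28], reappears at step 18 — and no state repeats earlier — so the cycle the system enters has period 6.

Derivation:
t=0: [45, 16, 39, 21, 20, 40, 32, 13, 43, 56, 25, 23, 1, 20, 55, 35]
t=1: [22, 20, 23, 19, 20, 23, 22, 11, 28, 27, 26, 18, 31, 25, 26, 27]
t=2: [14, 14, 13, 21, 22, 14, 23, 25, 18, 19, 17, 23, 21, 19, 18, 17]
t=3: [7, 3, 6, 8, 9, 7, 9, 15, 11, 7, 10, 11, 7, 8, 6, 10]
t=4: [52, 51, 51, 45, 46, 53, 45, 40, 56, 54, 55, 48, 54, 51, 53, 55]
t=5: [36, 37, 36, 35, 35, 36, 35, 33, 37, 38, 37, 36, 38, 37, 38, 37]
t=6: [28, 29, 28, 28, 28, 28, 28, 27, 29, 29, 29, 28, 29, 29, 29, 29]
t=7: [23, 23, 23, 22, 22, 23, 22, 22, 23, 23, 23, 23, 23, 24, 23, 23]
t=8: [14, 15, 14, 14, 14, 14, 14, 14, 14, 15, 14, 14, 15, 15, 15, 14]
t=9: [2, 2, 2, 2, 2, 2, 2, 2, 2, 2, 2, 2, 2, 4, 2, 2]
t=10: [45, 45, 45, 45, 45, 45, 45, 45, 45, 45, 45, 45, 45, 45, 45, 45]
t=11: [34, 34, 34, 34, 34, 34, 34, 34, 34, 34, 34, 34, 34, 34, 34, 34]
t=12: [28, 28, 28, 28, 28, 28, 28, 28, 28, 28, 28, 28, 28, 28, 28, 28]
t=13: [23, 23, 23, 23, 23, 23, 23, 23, 23, 23, 23, 23, 23, 23, 23, 23]
t=14: [15, 15, 15, 15, 15, 15, 15, 15, 15, 15, 15, 15, 15, 15, 15, 15]
t=15: [4, 4, 4, 4, 4, 4, 4, 4, 4, 4, 4, 4, 4, 4, 4, 4]
t=16: [48, 48, 48, 48, 48, 48, 48, 48, 48, 48, 48, 48, 48, 48, 48, 48]
t=17: [35, 35, 35, 35, 35, 35, 35, 35, 35, 35, 35, 35, 35, 35, 35, 35]
t=18: [28, 28, 28, 28, 28, 28, 28, 28, 28, 28, 28, 28, 28, 28, 28, 28]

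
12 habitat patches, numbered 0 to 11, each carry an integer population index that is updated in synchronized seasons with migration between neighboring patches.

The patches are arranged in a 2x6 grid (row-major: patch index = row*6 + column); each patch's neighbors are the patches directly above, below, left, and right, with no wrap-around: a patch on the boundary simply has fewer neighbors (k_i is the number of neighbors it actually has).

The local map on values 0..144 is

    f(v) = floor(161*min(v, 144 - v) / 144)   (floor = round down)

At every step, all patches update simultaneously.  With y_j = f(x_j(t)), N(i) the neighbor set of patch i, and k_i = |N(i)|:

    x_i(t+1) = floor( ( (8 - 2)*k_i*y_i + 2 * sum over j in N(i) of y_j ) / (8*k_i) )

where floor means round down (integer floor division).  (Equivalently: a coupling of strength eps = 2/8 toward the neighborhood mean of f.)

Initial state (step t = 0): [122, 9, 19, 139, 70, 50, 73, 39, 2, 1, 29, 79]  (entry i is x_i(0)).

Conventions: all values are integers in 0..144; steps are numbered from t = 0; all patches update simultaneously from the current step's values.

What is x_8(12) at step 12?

Answer: x_8(12) = 61

Derivation:
t=0: [122, 9, 19, 139, 70, 50, 73, 39, 2, 1, 29, 79]
t=1: [29, 14, 17, 12, 66, 60, 67, 39, 6, 4, 36, 64]
t=2: [35, 19, 17, 17, 64, 68, 64, 40, 10, 7, 42, 66]
t=3: [40, 24, 18, 22, 65, 75, 63, 41, 14, 11, 47, 70]
t=4: [45, 28, 20, 26, 66, 76, 63, 43, 17, 16, 52, 74]
t=5: [50, 33, 23, 31, 68, 75, 64, 46, 21, 21, 57, 75]
t=6: [54, 37, 26, 35, 71, 76, 66, 49, 25, 27, 61, 75]
t=7: [59, 42, 30, 40, 74, 76, 69, 52, 29, 33, 66, 75]
t=8: [64, 47, 34, 45, 74, 76, 73, 56, 34, 39, 70, 76]
t=9: [69, 53, 40, 50, 75, 76, 75, 60, 40, 46, 74, 76]
t=10: [74, 59, 46, 55, 75, 76, 75, 65, 46, 53, 75, 76]
t=11: [76, 65, 53, 61, 75, 76, 76, 70, 53, 60, 75, 76]
t=12: [75, 71, 60, 67, 76, 76, 76, 75, 61, 67, 76, 76]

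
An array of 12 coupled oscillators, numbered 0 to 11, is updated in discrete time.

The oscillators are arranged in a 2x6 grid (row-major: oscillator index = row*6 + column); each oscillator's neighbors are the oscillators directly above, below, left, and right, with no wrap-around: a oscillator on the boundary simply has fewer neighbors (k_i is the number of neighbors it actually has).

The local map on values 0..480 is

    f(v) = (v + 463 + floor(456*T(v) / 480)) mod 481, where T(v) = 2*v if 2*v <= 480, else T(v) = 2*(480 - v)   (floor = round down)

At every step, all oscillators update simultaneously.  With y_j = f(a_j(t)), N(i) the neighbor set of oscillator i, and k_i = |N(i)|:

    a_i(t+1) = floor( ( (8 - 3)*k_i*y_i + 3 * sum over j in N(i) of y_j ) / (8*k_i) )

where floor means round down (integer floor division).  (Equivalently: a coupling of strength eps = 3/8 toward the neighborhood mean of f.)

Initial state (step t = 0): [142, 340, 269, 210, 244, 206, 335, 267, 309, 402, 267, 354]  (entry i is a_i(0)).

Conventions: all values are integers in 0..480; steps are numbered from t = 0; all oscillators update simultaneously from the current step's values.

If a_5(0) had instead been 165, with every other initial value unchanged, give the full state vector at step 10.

Answer: [158, 342, 306, 234, 249, 364, 147, 329, 364, 321, 220, 366]
Key observation: This trace re-runs the system from the modified initial state.

Derivation:
t=0: [142, 340, 269, 210, 244, 165, 335, 267, 309, 402, 267, 354]
t=1: [286, 158, 150, 120, 213, 341, 175, 151, 132, 83, 149, 177]
t=2: [180, 398, 402, 300, 180, 91, 112, 363, 359, 277, 303, 106]
t=3: [81, 53, 67, 119, 80, 211, 211, 109, 93, 148, 146, 252]
t=4: [181, 170, 199, 304, 239, 145, 166, 248, 267, 379, 354, 213]
t=5: [191, 333, 147, 129, 200, 309, 329, 256, 149, 95, 106, 166]
t=6: [76, 151, 365, 315, 148, 185, 116, 194, 364, 293, 280, 368]
t=7: [264, 305, 131, 161, 297, 115, 248, 142, 90, 140, 180, 87]
t=8: [170, 202, 329, 391, 188, 267, 224, 316, 294, 331, 110, 209]
t=9: [341, 143, 109, 72, 95, 136, 206, 128, 137, 135, 221, 155]
t=10: [158, 342, 306, 234, 249, 364, 147, 329, 364, 321, 220, 366]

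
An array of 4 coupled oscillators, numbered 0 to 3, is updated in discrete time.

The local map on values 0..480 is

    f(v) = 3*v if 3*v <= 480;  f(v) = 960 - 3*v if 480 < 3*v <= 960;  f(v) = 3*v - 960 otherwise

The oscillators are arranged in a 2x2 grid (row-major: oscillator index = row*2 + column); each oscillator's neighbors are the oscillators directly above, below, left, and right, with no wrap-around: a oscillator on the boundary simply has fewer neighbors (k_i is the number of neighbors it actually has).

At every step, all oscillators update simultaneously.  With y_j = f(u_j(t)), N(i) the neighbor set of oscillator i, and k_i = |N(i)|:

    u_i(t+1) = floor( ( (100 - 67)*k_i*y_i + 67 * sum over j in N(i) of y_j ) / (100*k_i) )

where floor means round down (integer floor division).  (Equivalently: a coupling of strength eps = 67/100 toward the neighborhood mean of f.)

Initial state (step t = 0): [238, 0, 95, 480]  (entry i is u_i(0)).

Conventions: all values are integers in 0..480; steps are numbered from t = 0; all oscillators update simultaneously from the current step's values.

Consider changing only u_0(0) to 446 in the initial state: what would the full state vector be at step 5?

Simulating step by step:
t=0: [446, 0, 95, 480]
t=1: [220, 287, 381, 253]
t=2: [193, 200, 228, 160]
t=3: [338, 407, 379, 371]
t=4: [164, 155, 127, 197]
t=5: [437, 433, 406, 405]

Answer: [437, 433, 406, 405]
Key observation: This trace re-runs the system from the modified initial state.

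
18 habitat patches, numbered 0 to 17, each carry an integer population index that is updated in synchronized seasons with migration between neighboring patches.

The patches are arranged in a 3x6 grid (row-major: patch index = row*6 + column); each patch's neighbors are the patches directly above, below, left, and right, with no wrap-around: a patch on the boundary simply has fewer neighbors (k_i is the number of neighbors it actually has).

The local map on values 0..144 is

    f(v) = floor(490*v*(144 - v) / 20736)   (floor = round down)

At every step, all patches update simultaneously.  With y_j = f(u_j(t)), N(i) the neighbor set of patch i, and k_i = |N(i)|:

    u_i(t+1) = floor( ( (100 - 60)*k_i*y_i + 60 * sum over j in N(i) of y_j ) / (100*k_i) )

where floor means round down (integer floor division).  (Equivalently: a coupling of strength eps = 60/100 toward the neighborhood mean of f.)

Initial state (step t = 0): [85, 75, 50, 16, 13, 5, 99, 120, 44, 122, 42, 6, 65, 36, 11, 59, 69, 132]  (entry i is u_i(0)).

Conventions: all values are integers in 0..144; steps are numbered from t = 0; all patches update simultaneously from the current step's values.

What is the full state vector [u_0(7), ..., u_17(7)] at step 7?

Simulating step by step:
t=0: [85, 75, 50, 16, 13, 5, 99, 120, 44, 122, 42, 6, 65, 36, 11, 59, 69, 132]
t=1: [115, 108, 99, 62, 49, 24, 103, 90, 82, 80, 77, 38, 107, 81, 76, 91, 100, 57]
t=2: [88, 95, 108, 114, 105, 88, 96, 110, 117, 119, 112, 99, 102, 113, 119, 114, 111, 106]
t=3: [111, 102, 89, 83, 94, 106, 104, 91, 77, 75, 87, 101, 97, 84, 75, 77, 86, 95]
t=4: [94, 103, 114, 117, 110, 101, 100, 111, 119, 120, 114, 105, 107, 116, 121, 120, 116, 109]
t=5: [105, 95, 80, 76, 86, 96, 99, 86, 72, 71, 81, 92, 90, 79, 68, 69, 78, 87]
t=6: [102, 110, 118, 120, 116, 112, 107, 115, 120, 121, 118, 114, 113, 119, 121, 121, 120, 117]
t=7: [94, 85, 73, 69, 75, 80, 89, 79, 69, 66, 72, 78, 81, 73, 66, 65, 69, 74]

Answer: [94, 85, 73, 69, 75, 80, 89, 79, 69, 66, 72, 78, 81, 73, 66, 65, 69, 74]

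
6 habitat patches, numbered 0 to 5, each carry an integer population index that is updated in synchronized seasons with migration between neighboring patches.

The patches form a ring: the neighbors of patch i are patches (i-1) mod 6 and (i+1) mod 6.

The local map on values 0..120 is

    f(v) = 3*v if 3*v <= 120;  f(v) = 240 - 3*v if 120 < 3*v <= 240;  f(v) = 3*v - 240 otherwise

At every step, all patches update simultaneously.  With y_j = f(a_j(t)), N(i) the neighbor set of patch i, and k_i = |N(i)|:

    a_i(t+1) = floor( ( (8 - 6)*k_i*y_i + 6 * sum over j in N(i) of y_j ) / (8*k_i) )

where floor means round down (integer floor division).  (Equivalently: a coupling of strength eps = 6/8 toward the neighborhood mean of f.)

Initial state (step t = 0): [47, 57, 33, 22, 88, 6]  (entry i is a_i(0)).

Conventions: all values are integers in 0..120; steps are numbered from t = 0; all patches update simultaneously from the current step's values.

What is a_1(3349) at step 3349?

Answer: a_1(3349) = 34
Key observation: The state at step 17, [66, 67, 67, 66, 67, 67], reappears at step 29: the system is in a cycle of period 12 from step 17 on.  Therefore the state at step 3349 equals the state at step 17 + ((3349 - 17) mod 12) = 25, which is [33, 34, 34, 33, 34, 34].

Derivation:
t=0: [47, 57, 33, 22, 88, 6]
t=1: [57, 91, 75, 62, 37, 50]
t=2: [63, 39, 36, 60, 81, 90]
t=3: [67, 88, 93, 56, 34, 27]
t=4: [49, 35, 45, 70, 82, 73]
t=5: [70, 100, 76, 49, 20, 42]
t=6: [72, 30, 60, 50, 92, 62]
t=7: [60, 54, 82, 58, 63, 36]
t=8: [84, 44, 55, 37, 78, 68]
t=9: [57, 59, 100, 58, 56, 15]
t=10: [57, 64, 63, 66, 59, 64]
t=11: [53, 57, 46, 53, 49, 61]
t=12: [67, 85, 81, 93, 75, 79]
t=13: [16, 19, 21, 16, 19, 21]
t=14: [57, 55, 55, 57, 55, 55]
t=15: [73, 72, 72, 73, 72, 72]
t=16: [23, 22, 22, 23, 22, 22]
t=17: [66, 67, 67, 66, 67, 67]
t=18: [39, 40, 40, 39, 40, 40]
t=19: [119, 118, 118, 119, 118, 118]
t=20: [114, 115, 115, 114, 115, 115]
t=21: [104, 103, 103, 104, 103, 103]
t=22: [69, 70, 70, 69, 70, 70]
t=23: [30, 31, 31, 30, 31, 31]
t=24: [92, 91, 91, 92, 91, 91]
t=25: [33, 34, 34, 33, 34, 34]
t=26: [101, 100, 100, 101, 100, 100]
t=27: [60, 61, 61, 60, 61, 61]
t=28: [57, 58, 58, 57, 58, 58]
t=29: [66, 67, 67, 66, 67, 67]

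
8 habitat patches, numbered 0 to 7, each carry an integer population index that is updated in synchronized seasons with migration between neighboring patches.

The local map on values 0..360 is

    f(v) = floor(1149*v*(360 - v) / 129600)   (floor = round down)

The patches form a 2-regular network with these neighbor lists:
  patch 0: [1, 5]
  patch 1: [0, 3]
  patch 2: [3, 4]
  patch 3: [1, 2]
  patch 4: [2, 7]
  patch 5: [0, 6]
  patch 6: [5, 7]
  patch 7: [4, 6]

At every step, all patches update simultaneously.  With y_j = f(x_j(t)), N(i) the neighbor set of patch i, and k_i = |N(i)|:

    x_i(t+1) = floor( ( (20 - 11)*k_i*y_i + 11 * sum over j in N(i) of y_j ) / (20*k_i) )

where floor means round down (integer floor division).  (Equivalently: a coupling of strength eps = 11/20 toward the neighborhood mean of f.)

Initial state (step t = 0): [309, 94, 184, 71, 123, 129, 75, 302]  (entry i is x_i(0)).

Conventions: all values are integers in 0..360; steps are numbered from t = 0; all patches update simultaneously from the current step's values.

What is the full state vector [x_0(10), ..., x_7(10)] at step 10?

Simulating step by step:
t=0: [309, 94, 184, 71, 123, 129, 75, 302]
t=1: [195, 187, 249, 221, 237, 209, 200, 192]
t=2: [283, 281, 256, 268, 261, 281, 282, 277]
t=3: [194, 201, 229, 216, 223, 194, 197, 207]
t=4: [284, 281, 269, 274, 271, 284, 283, 278]
t=5: [192, 197, 213, 207, 211, 191, 194, 202]
t=6: [285, 283, 278, 280, 278, 285, 284, 281]
t=7: [190, 193, 200, 197, 200, 189, 191, 196]
t=8: [285, 285, 283, 284, 283, 286, 285, 284]
t=9: [188, 189, 192, 191, 192, 188, 189, 191]
t=10: [286, 286, 285, 285, 285, 286, 286, 285]

Answer: [286, 286, 285, 285, 285, 286, 286, 285]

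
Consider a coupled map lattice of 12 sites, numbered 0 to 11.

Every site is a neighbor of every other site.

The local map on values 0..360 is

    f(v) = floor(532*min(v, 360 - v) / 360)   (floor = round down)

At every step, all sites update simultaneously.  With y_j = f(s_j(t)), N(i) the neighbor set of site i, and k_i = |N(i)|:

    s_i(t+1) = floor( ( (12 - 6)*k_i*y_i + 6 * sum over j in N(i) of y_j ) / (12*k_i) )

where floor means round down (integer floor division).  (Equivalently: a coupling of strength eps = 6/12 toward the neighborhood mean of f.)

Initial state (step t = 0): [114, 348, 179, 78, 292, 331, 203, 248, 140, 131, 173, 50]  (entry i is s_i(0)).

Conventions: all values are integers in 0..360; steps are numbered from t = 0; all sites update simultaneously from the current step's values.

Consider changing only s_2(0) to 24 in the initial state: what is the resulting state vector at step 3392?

Answer: [172, 172, 172, 172, 172, 172, 172, 172, 172, 172, 172, 172]
Key observation: The state at step 21, [248, 248, 248, 248, 248, 248, 248, 248, 248, 248, 248, 248], reappears at step 29: the system is in a cycle of period 8 from step 21 on.  Therefore the state at step 3392 equals the state at step 21 + ((3392 - 21) mod 8) = 24, which is [172, 172, 172, 172, 172, 172, 172, 172, 172, 172, 172, 172].

Derivation:
t=0: [114, 348, 24, 78, 292, 331, 203, 248, 140, 131, 173, 50]
t=1: [149, 80, 88, 125, 118, 91, 178, 147, 166, 160, 188, 105]
t=2: [205, 159, 165, 189, 185, 166, 225, 204, 217, 213, 221, 176]
t=3: [230, 232, 236, 241, 243, 237, 216, 231, 222, 225, 219, 244]
t=4: [190, 189, 186, 182, 181, 185, 199, 189, 195, 193, 197, 181]
t=5: [251, 252, 254, 257, 257, 254, 245, 252, 248, 249, 246, 257]
t=6: [160, 159, 157, 156, 156, 157, 163, 159, 161, 161, 163, 156]
t=7: [235, 234, 233, 232, 232, 233, 236, 234, 235, 235, 236, 232]
t=8: [185, 185, 186, 187, 187, 186, 184, 185, 185, 185, 184, 187]
t=9: [257, 257, 257, 256, 256, 257, 258, 257, 257, 257, 258, 256]
t=10: [151, 151, 151, 152, 152, 151, 151, 151, 151, 151, 151, 152]
t=11: [223, 223, 223, 223, 223, 223, 223, 223, 223, 223, 223, 223]
t=12: [202, 202, 202, 202, 202, 202, 202, 202, 202, 202, 202, 202]
t=13: [233, 233, 233, 233, 233, 233, 233, 233, 233, 233, 233, 233]
t=14: [187, 187, 187, 187, 187, 187, 187, 187, 187, 187, 187, 187]
t=15: [255, 255, 255, 255, 255, 255, 255, 255, 255, 255, 255, 255]
t=16: [155, 155, 155, 155, 155, 155, 155, 155, 155, 155, 155, 155]
t=17: [229, 229, 229, 229, 229, 229, 229, 229, 229, 229, 229, 229]
t=18: [193, 193, 193, 193, 193, 193, 193, 193, 193, 193, 193, 193]
t=19: [246, 246, 246, 246, 246, 246, 246, 246, 246, 246, 246, 246]
t=20: [168, 168, 168, 168, 168, 168, 168, 168, 168, 168, 168, 168]
t=21: [248, 248, 248, 248, 248, 248, 248, 248, 248, 248, 248, 248]
t=22: [165, 165, 165, 165, 165, 165, 165, 165, 165, 165, 165, 165]
t=23: [243, 243, 243, 243, 243, 243, 243, 243, 243, 243, 243, 243]
t=24: [172, 172, 172, 172, 172, 172, 172, 172, 172, 172, 172, 172]
t=25: [254, 254, 254, 254, 254, 254, 254, 254, 254, 254, 254, 254]
t=26: [156, 156, 156, 156, 156, 156, 156, 156, 156, 156, 156, 156]
t=27: [230, 230, 230, 230, 230, 230, 230, 230, 230, 230, 230, 230]
t=28: [192, 192, 192, 192, 192, 192, 192, 192, 192, 192, 192, 192]
t=29: [248, 248, 248, 248, 248, 248, 248, 248, 248, 248, 248, 248]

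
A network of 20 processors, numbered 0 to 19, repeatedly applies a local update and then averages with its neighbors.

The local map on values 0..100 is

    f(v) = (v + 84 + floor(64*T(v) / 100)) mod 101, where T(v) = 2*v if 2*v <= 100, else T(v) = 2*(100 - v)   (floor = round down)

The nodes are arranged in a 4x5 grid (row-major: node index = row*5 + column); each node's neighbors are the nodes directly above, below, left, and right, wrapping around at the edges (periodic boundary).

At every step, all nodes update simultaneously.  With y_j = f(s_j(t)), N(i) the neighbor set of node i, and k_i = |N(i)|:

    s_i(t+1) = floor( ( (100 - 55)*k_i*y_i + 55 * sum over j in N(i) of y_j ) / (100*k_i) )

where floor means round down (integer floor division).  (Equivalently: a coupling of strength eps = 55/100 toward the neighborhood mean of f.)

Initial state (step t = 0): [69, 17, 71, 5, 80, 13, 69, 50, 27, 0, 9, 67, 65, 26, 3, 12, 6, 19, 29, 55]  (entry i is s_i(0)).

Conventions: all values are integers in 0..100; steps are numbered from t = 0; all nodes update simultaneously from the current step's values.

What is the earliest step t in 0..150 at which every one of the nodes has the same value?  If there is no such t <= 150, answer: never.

Simulating step by step:
t=0: [69, 17, 71, 5, 80, 13, 69, 50, 27, 0, 9, 67, 65, 26, 3, 12, 6, 19, 29, 55]  (not all equal)
t=1: [58, 60, 73, 80, 89, 42, 71, 87, 63, 69, 29, 80, 76, 56, 71, 43, 64, 56, 57, 75]  (not all equal)
t=2: [88, 92, 90, 89, 88, 79, 88, 88, 91, 88, 68, 83, 90, 93, 85, 81, 91, 93, 93, 89]  (not all equal)
t=3: [86, 85, 85, 85, 86, 87, 86, 85, 85, 86, 89, 86, 85, 84, 86, 87, 85, 84, 84, 86]  (not all equal)
t=4: [86, 86, 87, 86, 86, 86, 86, 86, 86, 86, 86, 86, 86, 86, 86, 86, 86, 87, 86, 86]  (not all equal)
t=5: [86, 86, 86, 86, 86, 86, 86, 86, 86, 86, 86, 86, 86, 86, 86, 86, 86, 86, 86, 86]  (all equal)

Answer: 5
Key observation: Synchronization is absorbing here: once all nodes are equal they stay equal, and step 5 is the first all-equal step.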